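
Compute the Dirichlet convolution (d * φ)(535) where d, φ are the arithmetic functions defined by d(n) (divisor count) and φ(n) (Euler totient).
(d * φ)(535) = 648

Divisors of 535: [1, 5, 107, 535]. For each d | 535:
  d = 1: d(1) · φ(535/1) = 1 · 424 = 424
  d = 5: d(5) · φ(535/5) = 2 · 106 = 212
  d = 107: d(107) · φ(535/107) = 2 · 4 = 8
  d = 535: d(535) · φ(535/535) = 4 · 1 = 4
Summing: (d * φ)(535) = 424 + 212 + 8 + 4 = 648.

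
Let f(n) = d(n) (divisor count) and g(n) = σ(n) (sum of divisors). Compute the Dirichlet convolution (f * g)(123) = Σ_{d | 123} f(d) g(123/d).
(d * σ)(123) = 264

Divisors of 123: [1, 3, 41, 123]. For each d | 123:
  d = 1: d(1) · σ(123/1) = 1 · 168 = 168
  d = 3: d(3) · σ(123/3) = 2 · 42 = 84
  d = 41: d(41) · σ(123/41) = 2 · 4 = 8
  d = 123: d(123) · σ(123/123) = 4 · 1 = 4
Summing: (d * σ)(123) = 168 + 84 + 8 + 4 = 264.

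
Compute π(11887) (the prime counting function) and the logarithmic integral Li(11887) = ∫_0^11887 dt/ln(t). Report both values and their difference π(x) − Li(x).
π(11887) = 1424;  Li(11887) ≈ 1449.06;  π(x) − Li(x) ≈ -25.06.

Direct count of primes ≤ 11887 gives π(11887) = 1424. Numerical evaluation of the logarithmic integral gives Li(11887) ≈ 1449.06. The difference π(x) − Li(x) ≈ -25.06 is typically negative for small/moderate x (Li(x) overestimates), though Littlewood's theorem shows this sign changes infinitely often.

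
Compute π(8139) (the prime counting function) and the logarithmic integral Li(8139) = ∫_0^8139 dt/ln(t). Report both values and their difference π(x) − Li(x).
π(8139) = 1022;  Li(8139) ≈ 1041.87;  π(x) − Li(x) ≈ -19.87.

Direct count of primes ≤ 8139 gives π(8139) = 1022. Numerical evaluation of the logarithmic integral gives Li(8139) ≈ 1041.87. The difference π(x) − Li(x) ≈ -19.87 is typically negative for small/moderate x (Li(x) overestimates), though Littlewood's theorem shows this sign changes infinitely often.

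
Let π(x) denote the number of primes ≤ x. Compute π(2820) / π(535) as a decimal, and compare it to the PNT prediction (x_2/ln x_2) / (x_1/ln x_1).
π(2820)/π(535) = 410/99 ≈ 4.1414;  PNT prediction ≈ 4.1682.

π(535) = 99 and π(2820) = 410, so π(2820)/π(535) ≈ 4.1414. The PNT-predicted ratio is (2820/ln(2820)) / (535/ln(535)) ≈ 4.1682. The two agree to within a few percent, as expected.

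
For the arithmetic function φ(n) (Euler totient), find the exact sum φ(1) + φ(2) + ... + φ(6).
Σ_{n ≤ 6} φ(n) = 12

Compute φ(n) for each 1 ≤ n ≤ 6: φ(1) = 1, φ(2) = 1, φ(3) = 2, φ(4) = 2, φ(5) = 4, φ(6) = 2. Summing all 6 values: 12. (Average order: Σ_{n ≤ x} φ(n) ~ (3/π²) x². For x = 6, (3/π²)·6² ≈ 10.94.)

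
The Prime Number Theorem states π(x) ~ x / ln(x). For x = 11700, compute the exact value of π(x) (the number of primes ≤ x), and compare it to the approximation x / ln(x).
π(11700) = 1404;  x/ln(x) ≈ 1249.02;  relative error ≈ 11.04%.

Directly count primes up to 11700: π(11700) = 1404. The PNT approximation gives 11700/ln(11700) ≈ 11700/9.36734 ≈ 1249.02. Relative error (π(x) − x/ln(x)) / π(x) ≈ 11.04%; the approximation is known to undercount slightly (Li(x) is a better estimate).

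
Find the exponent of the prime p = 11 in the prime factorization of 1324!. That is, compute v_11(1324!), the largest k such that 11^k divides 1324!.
v_11(1324!) = 130

Legendre's formula: v_p(n!) = Σ_{k ≥ 1} ⌊n / p^k⌋. For p = 11, n = 1324, the terms are:
  ⌊1324/11^1⌋ = ⌊1324/11⌋ = 120
  ⌊1324/11^2⌋ = ⌊1324/121⌋ = 10
(the next term ⌊1324/11^3⌋ = 0, terminating the sum). Summing: v_11(1324!) = 120 + 10 = 130.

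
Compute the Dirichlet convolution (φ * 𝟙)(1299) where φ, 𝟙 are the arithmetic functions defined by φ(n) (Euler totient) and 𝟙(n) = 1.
(φ * 𝟙)(1299) = 1299

Divisors of 1299: [1, 3, 433, 1299]. For each d | 1299:
  d = 1: φ(1) · 𝟙(1299/1) = 1 · 1 = 1
  d = 3: φ(3) · 𝟙(1299/3) = 2 · 1 = 2
  d = 433: φ(433) · 𝟙(1299/433) = 432 · 1 = 432
  d = 1299: φ(1299) · 𝟙(1299/1299) = 864 · 1 = 864
Summing: (φ * 𝟙)(1299) = 1 + 2 + 432 + 864 = 1299.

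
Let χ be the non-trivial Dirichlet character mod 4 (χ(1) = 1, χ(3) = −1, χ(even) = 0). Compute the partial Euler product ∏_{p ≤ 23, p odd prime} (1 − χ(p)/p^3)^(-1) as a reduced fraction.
∏ = 177358697820836675/183046656872153088

The odd primes p ≤ 23 are [3, 5, 7, 11, 13, 17, 19, 23]. For each, χ(p) = 1 if p ≡ 1 mod 4, χ(p) = −1 if p ≡ 3 mod 4. Taking (1 − χ(p)/p^3)^(-1) = p^3/(p^3 − χ(p)): (1 − (-1)/3^3)^(-1) · (1 − (1)/5^3)^(-1) · (1 − (-1)/7^3)^(-1) · (1 − (-1)/11^3)^(-1) · (1 − (1)/13^3)^(-1) · (1 − (1)/17^3)^(-1) · (1 − (-1)/19^3)^(-1) · (1 − (-1)/23^3)^(-1) = 177358697820836675/183046656872153088.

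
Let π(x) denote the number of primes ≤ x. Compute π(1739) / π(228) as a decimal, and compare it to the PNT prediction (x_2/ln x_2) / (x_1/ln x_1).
π(1739)/π(228) = 270/49 ≈ 5.5102;  PNT prediction ≈ 5.5502.

π(228) = 49 and π(1739) = 270, so π(1739)/π(228) ≈ 5.5102. The PNT-predicted ratio is (1739/ln(1739)) / (228/ln(228)) ≈ 5.5502. The two agree to within a few percent, as expected.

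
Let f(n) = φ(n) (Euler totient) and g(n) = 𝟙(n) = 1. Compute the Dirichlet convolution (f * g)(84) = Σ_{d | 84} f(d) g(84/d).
(φ * 𝟙)(84) = 84

Divisors of 84: [1, 2, 3, 4, 6, 7, 12, 14, 21, 28, 42, 84]. For each d | 84:
  d = 1: φ(1) · 𝟙(84/1) = 1 · 1 = 1
  d = 2: φ(2) · 𝟙(84/2) = 1 · 1 = 1
  d = 3: φ(3) · 𝟙(84/3) = 2 · 1 = 2
  d = 4: φ(4) · 𝟙(84/4) = 2 · 1 = 2
  d = 6: φ(6) · 𝟙(84/6) = 2 · 1 = 2
  d = 7: φ(7) · 𝟙(84/7) = 6 · 1 = 6
  d = 12: φ(12) · 𝟙(84/12) = 4 · 1 = 4
  d = 14: φ(14) · 𝟙(84/14) = 6 · 1 = 6
  d = 21: φ(21) · 𝟙(84/21) = 12 · 1 = 12
  d = 28: φ(28) · 𝟙(84/28) = 12 · 1 = 12
  d = 42: φ(42) · 𝟙(84/42) = 12 · 1 = 12
  d = 84: φ(84) · 𝟙(84/84) = 24 · 1 = 24
Summing: (φ * 𝟙)(84) = 1 + 1 + 2 + 2 + 2 + 6 + 4 + 6 + 12 + 12 + 12 + 24 = 84.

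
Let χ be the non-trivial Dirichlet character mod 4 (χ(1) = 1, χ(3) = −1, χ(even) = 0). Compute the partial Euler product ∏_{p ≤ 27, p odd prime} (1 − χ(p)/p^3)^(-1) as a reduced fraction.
∏ = 177358697820836675/183046656872153088

The odd primes p ≤ 27 are [3, 5, 7, 11, 13, 17, 19, 23]. For each, χ(p) = 1 if p ≡ 1 mod 4, χ(p) = −1 if p ≡ 3 mod 4. Taking (1 − χ(p)/p^3)^(-1) = p^3/(p^3 − χ(p)): (1 − (-1)/3^3)^(-1) · (1 − (1)/5^3)^(-1) · (1 − (-1)/7^3)^(-1) · (1 − (-1)/11^3)^(-1) · (1 − (1)/13^3)^(-1) · (1 − (1)/17^3)^(-1) · (1 − (-1)/19^3)^(-1) · (1 − (-1)/23^3)^(-1) = 177358697820836675/183046656872153088.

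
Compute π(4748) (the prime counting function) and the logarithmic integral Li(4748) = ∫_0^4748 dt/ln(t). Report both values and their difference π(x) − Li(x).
π(4748) = 639;  Li(4748) ≈ 654.60;  π(x) − Li(x) ≈ -15.60.

Direct count of primes ≤ 4748 gives π(4748) = 639. Numerical evaluation of the logarithmic integral gives Li(4748) ≈ 654.60. The difference π(x) − Li(x) ≈ -15.60 is typically negative for small/moderate x (Li(x) overestimates), though Littlewood's theorem shows this sign changes infinitely often.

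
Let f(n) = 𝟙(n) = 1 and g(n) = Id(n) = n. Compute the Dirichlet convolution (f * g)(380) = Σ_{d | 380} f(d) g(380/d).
(𝟙 * Id)(380) = 840

Divisors of 380: [1, 2, 4, 5, 10, 19, 20, 38, 76, 95, 190, 380]. For each d | 380:
  d = 1: 𝟙(1) · Id(380/1) = 1 · 380 = 380
  d = 2: 𝟙(2) · Id(380/2) = 1 · 190 = 190
  d = 4: 𝟙(4) · Id(380/4) = 1 · 95 = 95
  d = 5: 𝟙(5) · Id(380/5) = 1 · 76 = 76
  d = 10: 𝟙(10) · Id(380/10) = 1 · 38 = 38
  d = 19: 𝟙(19) · Id(380/19) = 1 · 20 = 20
  d = 20: 𝟙(20) · Id(380/20) = 1 · 19 = 19
  d = 38: 𝟙(38) · Id(380/38) = 1 · 10 = 10
  d = 76: 𝟙(76) · Id(380/76) = 1 · 5 = 5
  d = 95: 𝟙(95) · Id(380/95) = 1 · 4 = 4
  d = 190: 𝟙(190) · Id(380/190) = 1 · 2 = 2
  d = 380: 𝟙(380) · Id(380/380) = 1 · 1 = 1
Summing: (𝟙 * Id)(380) = 380 + 190 + 95 + 76 + 38 + 20 + 19 + 10 + 5 + 4 + 2 + 1 = 840.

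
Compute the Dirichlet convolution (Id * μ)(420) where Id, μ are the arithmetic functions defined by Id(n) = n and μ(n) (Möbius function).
(Id * μ)(420) = 96

Divisors of 420: [1, 2, 3, 4, 5, 6, 7, 10, 12, 14, 15, 20, 21, 28, 30, 35, 42, 60, 70, 84, 105, 140, 210, 420]. For each d | 420:
  d = 1: Id(1) · μ(420/1) = 1 · 0 = 0
  d = 2: Id(2) · μ(420/2) = 2 · 1 = 2
  d = 3: Id(3) · μ(420/3) = 3 · 0 = 0
  d = 4: Id(4) · μ(420/4) = 4 · -1 = -4
  d = 5: Id(5) · μ(420/5) = 5 · 0 = 0
  d = 6: Id(6) · μ(420/6) = 6 · -1 = -6
  d = 7: Id(7) · μ(420/7) = 7 · 0 = 0
  d = 10: Id(10) · μ(420/10) = 10 · -1 = -10
  d = 12: Id(12) · μ(420/12) = 12 · 1 = 12
  d = 14: Id(14) · μ(420/14) = 14 · -1 = -14
  d = 15: Id(15) · μ(420/15) = 15 · 0 = 0
  d = 20: Id(20) · μ(420/20) = 20 · 1 = 20
  d = 21: Id(21) · μ(420/21) = 21 · 0 = 0
  d = 28: Id(28) · μ(420/28) = 28 · 1 = 28
  d = 30: Id(30) · μ(420/30) = 30 · 1 = 30
  d = 35: Id(35) · μ(420/35) = 35 · 0 = 0
  d = 42: Id(42) · μ(420/42) = 42 · 1 = 42
  d = 60: Id(60) · μ(420/60) = 60 · -1 = -60
  d = 70: Id(70) · μ(420/70) = 70 · 1 = 70
  d = 84: Id(84) · μ(420/84) = 84 · -1 = -84
  d = 105: Id(105) · μ(420/105) = 105 · 0 = 0
  d = 140: Id(140) · μ(420/140) = 140 · -1 = -140
  d = 210: Id(210) · μ(420/210) = 210 · -1 = -210
  d = 420: Id(420) · μ(420/420) = 420 · 1 = 420
Summing: (Id * μ)(420) = 0 + 2 + 0 + -4 + 0 + -6 + 0 + -10 + 12 + -14 + 0 + 20 + 0 + 28 + 30 + 0 + 42 + -60 + 70 + -84 + 0 + -140 + -210 + 420 = 96.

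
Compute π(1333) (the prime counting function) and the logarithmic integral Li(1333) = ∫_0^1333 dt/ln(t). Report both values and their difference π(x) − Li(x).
π(1333) = 217;  Li(1333) ≈ 224.79;  π(x) − Li(x) ≈ -7.79.

Direct count of primes ≤ 1333 gives π(1333) = 217. Numerical evaluation of the logarithmic integral gives Li(1333) ≈ 224.79. The difference π(x) − Li(x) ≈ -7.79 is typically negative for small/moderate x (Li(x) overestimates), though Littlewood's theorem shows this sign changes infinitely often.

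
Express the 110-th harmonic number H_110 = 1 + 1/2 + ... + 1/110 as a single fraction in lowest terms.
H_110 = 812425573941376284756780362571245808659649778037/153803387341307877636928566091115101174034840640

Direct summation: H_110 = 1 + 1/2 + ... + 1/110. The least common denominator is lcm(1, ..., 110) = 8459186303771933270031071135011330564571916235200; over this denominator the numerator is 8459186303771933270031071135011330564571916235200 + 4229593151885966635015535567505665282285958117600 + 2819728767923977756677023711670443521523972078400 + 2114796575942983317507767783752832641142979058800 + 1691837260754386654006214227002266112914383247040 + 1409864383961988878338511855835221760761986039200 + 1208455186253133324290153019287332937795988033600 + 1057398287971491658753883891876416320571489529400 + 939909589307992585559007903890147840507990692800 + 845918630377193327003107113501133056457191623520 + 769016936706539388184642830455575505870174203200 + 704932191980994439169255927917610880380993019600 + 650706638751687174617774702693179274197839710400 + 604227593126566662145076509643666468897994016800 + 563945753584795551335404742334088704304794415680 + 528699143985745829376941945938208160285744764700 + 497599194339525486472415949118313562621877425600 + 469954794653996292779503951945073920253995346400 + 445220331777470172106898480790070029714311380800 + 422959315188596663501553556750566528228595811760 + 402818395417711108096717673095777645931996011200 + 384508468353269694092321415227787752935087101600 + 367790708859649272610046571087449154981387662400 + 352466095990497219584627963958805440190496509800 + 338367452150877330801242845400453222582876649408 + 325353319375843587308887351346589637098919855200 + 313303196435997528519669301296715946835996897600 + 302113796563283331072538254821833234448997008400 + 291696079440411492070036935690045881536962628800 + 281972876792397775667702371167044352152397207840 + 272876977541030105484873262419720340792642459200 + 264349571992872914688470972969104080142872382350 + 256338978902179796061547610151858501956724734400 + 248799597169762743236207974559156781310938712800 + 241691037250626664858030603857466587559197606720 + 234977397326998146389751975972536960126997673200 + 228626656858700899190028949594900826069511249600 + 222610165888735086053449240395035014857155690400 + 216902212917229058205924900897726424732613236800 + 211479657594298331750776778375283264114297905880 + 206321617165169104147099295975886111331022347200 + 201409197708855554048358836547888822965998005600 + 196725262878417052791420258953751873594695726400 + 192254234176634847046160707613893876467543550800 + 187981917861598517111801580778029568101598138560 + 183895354429824636305023285543724577490693831200 + 179982687314296452553852577340666607756849281600 + 176233047995248609792313981979402720095248254900 + 172636455179019046327164717041047562542284004800 + 169183726075438665400621422700226611291438324704 + 165866398113175162157471983039437854207292475200 + 162676659687921793654443675673294818549459927600 + 159607288750413835283605115754930765369281438400 + 156651598217998764259834650648357973417998448800 + 153803387341307877636928566091115101174034840640 + 151056898281641665536269127410916617224498504200 + 148406777259156724035632826930023343238103793600 + 145848039720205746035018467845022940768481314400 + 143376039046981919831035103983242890924947732800 + 140986438396198887833851185583522176076198603920 + 138675185307736610984115920246087386304457643200 + 136438488770515052742436631209860170396321229600 + 134272798472570369365572557698592548643998670400 + 132174785996436457344235486484552040071436191175 + 130141327750337434923554940538635854839567942080 + 128169489451089898030773805075929250978362367200 + 126256511996596018955687628880766127829431585600 + 124399798584881371618103987279578390655469356400 + 122596902953216424203348857029149718327129220800 + 120845518625313332429015301928733293779598803360 + 119143469067210327746916494859314514993970651200 + 117488698663499073194875987986268480063498836600 + 115879264435231962603165358013853843350300222400 + 114313328429350449595014474797450413034755624800 + 112789150716959110267080948466817740860958883136 + 111305082944367543026724620197517507428577845200 + 109859562386648484026377547207939357981453457600 + 108451106458614529102962450448863212366306618400 + 107078307642682699620646470063434564108505268800 + 105739828797149165875388389187641632057148952940 + 104434398811999176173223100432238648945332299200 + 103160808582584552073549647987943055665511173600 + 101917907274360641807603266686883500777974894400 + 100704598854427777024179418273944411482999002800 + 99519838867905097294483189823662712524375485120 + 98362631439208526395710129476875936797347863200 + 97232026480137164023345645230015293845654209600 + 96127117088317423523080353806946938233771775400 + 95047037121032958090236754325970006343504676800 + 93990958930799258555900790389014784050799069280 + 92958091250241024945396386099025610599691387200 + 91947677214912318152511642771862288745346915600 + 90958992513676701828291087473240113597547486400 + 89991343657148226276926288670333303878424640800 + 89044066355494034421379696158014005942862276160 + 88116523997624304896156990989701360047624127450 + 87208106224452920309598671494962170768782641600 + 86318227589509523163582358520523781271142002400 + 85446326300726598687182536717286167318908244800 + 84591863037719332700310711350113305645719162352 + 83754319839326071980505654802092381827444715200 + 82933199056587581078735991519718927103646237600 + 82128022366717798738165739174867287034678798400 + 81338329843960896827221837836647409274729963800 + 80563679083542221619343534619155529186399202240 + 79803644375206917641802557877465382684640719200 + 79057815923102180093748328364591874435251553600 + 78325799108999382129917325324178986708999224400 + 77607213796072782293863037935883766647448772800 + 76901693670653938818464283045557550587017420320 = 44683406566775695661622919941418519476280737792035, so H_110 = 44683406566775695661622919941418519476280737792035/8459186303771933270031071135011330564571916235200; reducing by gcd(44683406566775695661622919941418519476280737792035, 8459186303771933270031071135011330564571916235200) = 55 gives 812425573941376284756780362571245808659649778037/153803387341307877636928566091115101174034840640 ≈ 5.28223. (The PNT-adjacent estimate ln(110) + γ ≈ 5.27770 matches within O(1/n).)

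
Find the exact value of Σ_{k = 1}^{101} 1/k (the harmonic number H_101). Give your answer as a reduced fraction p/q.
H_101 = 1463919079240743966268954674710929768361083/281670315928038407744716588098661706369472

Direct summation: H_101 = 1 + 1/2 + ... + 1/101. The least common denominator is lcm(1, ..., 101) = 7041757898200960193617914702466542659236800; over this denominator the numerator is 7041757898200960193617914702466542659236800 + 3520878949100480096808957351233271329618400 + 2347252632733653397872638234155514219745600 + 1760439474550240048404478675616635664809200 + 1408351579640192038723582940493308531847360 + 1173626316366826698936319117077757109872800 + 1005965414028708599088273528923791808462400 + 880219737275120024202239337808317832404600 + 782417544244551132624212744718504739915200 + 704175789820096019361791470246654265923680 + 640159808927360017601628609315140241748800 + 586813158183413349468159558538878554936400 + 541673684476996937970608823266657127633600 + 502982707014354299544136764461895904231200 + 469450526546730679574527646831102843949120 + 440109868637560012101119668904158916202300 + 414221052835350599624583217792149568190400 + 391208772122275566312106372359252369957600 + 370618836747418957558837615919291718907200 + 352087894910048009680895735123327132961840 + 335321804676236199696091176307930602820800 + 320079904463680008800814304657570120874400 + 306163386878302617113822378368110550401600 + 293406579091706674734079779269439277468200 + 281670315928038407744716588098661706369472 + 270836842238498468985304411633328563816800 + 260805848081517044208070914906168246638400 + 251491353507177149772068382230947952115600 + 242819237868998627366134989740225608939200 + 234725263273365339787263823415551421974560 + 227153480587127748181223054918275569652800 + 220054934318780006050559834452079458101150 + 213386602975786672533876203105046747249600 + 207110526417675299812291608896074784095200 + 201193082805741719817654705784758361692480 + 195604386061137783156053186179626184978800 + 190317781032458383611294991958555207006400 + 185309418373709478779418807959645859453600 + 180557894825665645990202941088885709211200 + 176043947455024004840447867561663566480920 + 171750192639047809600436943962598601444800 + 167660902338118099848045588153965301410400 + 163761811586068841712044527964338201377600 + 160039952231840004400407152328785060437200 + 156483508848910226524842548943700947983040 + 153081693439151308556911189184055275200800 + 149824636131935323268466270265245588494400 + 146703289545853337367039889634719638734100 + 143709344861244085584039075560541686923200 + 140835157964019203872358294049330853184736 + 138073684278450199874861072597383189396800 + 135418421119249234492652205816664281908400 + 132863356569829437615432352876727219985600 + 130402924040758522104035457453084123319200 + 128031961785472003520325721863028048349760 + 125745676753588574886034191115473976057800 + 123539612249139652519612538639763906302400 + 121409618934499313683067494870112804469600 + 119351828783067121925727367838415977275200 + 117362631636682669893631911707775710987280 + 115438654068868199895375650860107256708800 + 113576740293563874090611527459137784826400 + 111773934892078733232030392102643534273600 + 110027467159390003025279917226039729050575 + 108334736895399387594121764653331425526720 + 106693301487893336266938101552523373624800 + 105100864152253137218177831380097651630400 + 103555263208837649906145804448037392047600 + 102054462292767539037940792789370183467200 + 100596541402870859908827352892379180846240 + 99179688707055777374900207076993558580800 + 97802193030568891578026593089813092489400 + 96462436961656988953670064417349899441600 + 95158890516229191805647495979277603503200 + 93890105309346135914905529366220568789824 + 92654709186854739389709403979822929726800 + 91451401275337145371661229902162891678400 + 90278947412832822995101470544442854605600 + 89136175926594432830606515221095476699200 + 88021973727512002420223933780831783240460 + 86935282693839014736023638302056082212800 + 85875096319523904800218471981299300722400 + 84840456604830845706239936174295694689600 + 83830451169059049924022794076982650705200 + 82844210567070119924916643558429913638080 + 81880905793034420856022263982169100688800 + 80939745956332875788711663246741869646400 + 80019976115920002200203576164392530218600 + 79120875260684945995706906769286996171200 + 78241754424455113262421274471850473991520 + 77381954925285276852944117609522446804800 + 76540846719575654278455594592027637600400 + 75717826862375916060407684972758523217600 + 74912318065967661634233135132622794247200 + 74123767349483791511767523183858343781440 + 73351644772926668683519944817359819367050 + 72595442249494434985751697963572604734400 + 71854672430622042792019537780270843461600 + 71128867658595557511292067701682249083200 + 70417578982009601936179147024665426592368 + 69720375229712477164533808935312303556800 = 36597976981018599156723866867773244209027075, so H_101 = 36597976981018599156723866867773244209027075/7041757898200960193617914702466542659236800; reducing by gcd(36597976981018599156723866867773244209027075, 7041757898200960193617914702466542659236800) = 25 gives 1463919079240743966268954674710929768361083/281670315928038407744716588098661706369472 ≈ 5.19728. (The PNT-adjacent estimate ln(101) + γ ≈ 5.19234 matches within O(1/n).)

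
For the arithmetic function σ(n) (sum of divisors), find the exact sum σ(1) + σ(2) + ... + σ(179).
Σ_{n ≤ 179} σ(n) = 26274

Compute σ(n) for each 1 ≤ n ≤ 179: σ(1) = 1, σ(2) = 3, σ(3) = 4, σ(4) = 7, σ(5) = 6, σ(6) = 12, σ(7) = 8, σ(8) = 15, σ(9) = 13, σ(10) = 18, σ(11) = 12, σ(12) = 28, σ(13) = 14, σ(14) = 24, σ(15) = 24, σ(16) = 31, σ(17) = 18, σ(18) = 39, σ(19) = 20, σ(20) = 42, σ(21) = 32, σ(22) = 36, σ(23) = 24, σ(24) = 60, σ(25) = 31, σ(26) = 42, σ(27) = 40, σ(28) = 56, σ(29) = 30, σ(30) = 72, σ(31) = 32, σ(32) = 63, σ(33) = 48, σ(34) = 54, σ(35) = 48, σ(36) = 91, σ(37) = 38, σ(38) = 60, σ(39) = 56, σ(40) = 90, σ(41) = 42, σ(42) = 96, σ(43) = 44, σ(44) = 84, σ(45) = 78, σ(46) = 72, σ(47) = 48, σ(48) = 124, σ(49) = 57, σ(50) = 93, σ(51) = 72, σ(52) = 98, σ(53) = 54, σ(54) = 120, σ(55) = 72, σ(56) = 120, σ(57) = 80, σ(58) = 90, σ(59) = 60, σ(60) = 168, σ(61) = 62, σ(62) = 96, σ(63) = 104, σ(64) = 127, σ(65) = 84, σ(66) = 144, σ(67) = 68, σ(68) = 126, σ(69) = 96, σ(70) = 144, σ(71) = 72, σ(72) = 195, σ(73) = 74, σ(74) = 114, σ(75) = 124, σ(76) = 140, σ(77) = 96, σ(78) = 168, σ(79) = 80, σ(80) = 186, σ(81) = 121, σ(82) = 126, σ(83) = 84, σ(84) = 224, σ(85) = 108, σ(86) = 132, σ(87) = 120, σ(88) = 180, σ(89) = 90, σ(90) = 234, σ(91) = 112, σ(92) = 168, σ(93) = 128, σ(94) = 144, σ(95) = 120, σ(96) = 252, σ(97) = 98, σ(98) = 171, σ(99) = 156, σ(100) = 217, σ(101) = 102, σ(102) = 216, σ(103) = 104, σ(104) = 210, σ(105) = 192, σ(106) = 162, σ(107) = 108, σ(108) = 280, σ(109) = 110, σ(110) = 216, σ(111) = 152, σ(112) = 248, σ(113) = 114, σ(114) = 240, σ(115) = 144, σ(116) = 210, σ(117) = 182, σ(118) = 180, σ(119) = 144, σ(120) = 360, σ(121) = 133, σ(122) = 186, σ(123) = 168, σ(124) = 224, σ(125) = 156, σ(126) = 312, σ(127) = 128, σ(128) = 255, σ(129) = 176, σ(130) = 252, σ(131) = 132, σ(132) = 336, σ(133) = 160, σ(134) = 204, σ(135) = 240, σ(136) = 270, σ(137) = 138, σ(138) = 288, σ(139) = 140, σ(140) = 336, σ(141) = 192, σ(142) = 216, σ(143) = 168, σ(144) = 403, σ(145) = 180, σ(146) = 222, σ(147) = 228, σ(148) = 266, σ(149) = 150, σ(150) = 372, σ(151) = 152, σ(152) = 300, σ(153) = 234, σ(154) = 288, σ(155) = 192, σ(156) = 392, σ(157) = 158, σ(158) = 240, σ(159) = 216, σ(160) = 378, σ(161) = 192, σ(162) = 363, σ(163) = 164, σ(164) = 294, σ(165) = 288, σ(166) = 252, σ(167) = 168, σ(168) = 480, σ(169) = 183, σ(170) = 324, σ(171) = 260, σ(172) = 308, σ(173) = 174, σ(174) = 360, σ(175) = 248, σ(176) = 372, σ(177) = 240, σ(178) = 270, σ(179) = 180. Summing all 179 values: 26274. (Average order: Σ_{n ≤ x} σ(n) ~ (π²/12) x². For x = 179, (π²/12)·179² ≈ 26352.67.)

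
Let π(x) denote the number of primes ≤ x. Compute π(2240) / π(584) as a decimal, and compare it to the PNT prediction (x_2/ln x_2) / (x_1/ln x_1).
π(2240)/π(584) = 333/106 ≈ 3.1415;  PNT prediction ≈ 3.1672.

π(584) = 106 and π(2240) = 333, so π(2240)/π(584) ≈ 3.1415. The PNT-predicted ratio is (2240/ln(2240)) / (584/ln(584)) ≈ 3.1672. The two agree to within a few percent, as expected.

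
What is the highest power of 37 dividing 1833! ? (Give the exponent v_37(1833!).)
v_37(1833!) = 50

Legendre's formula: v_p(n!) = Σ_{k ≥ 1} ⌊n / p^k⌋. For p = 37, n = 1833, the terms are:
  ⌊1833/37^1⌋ = ⌊1833/37⌋ = 49
  ⌊1833/37^2⌋ = ⌊1833/1369⌋ = 1
(the next term ⌊1833/37^3⌋ = 0, terminating the sum). Summing: v_37(1833!) = 49 + 1 = 50.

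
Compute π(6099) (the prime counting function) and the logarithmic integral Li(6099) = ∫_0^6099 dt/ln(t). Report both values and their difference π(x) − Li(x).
π(6099) = 795;  Li(6099) ≈ 811.78;  π(x) − Li(x) ≈ -16.78.

Direct count of primes ≤ 6099 gives π(6099) = 795. Numerical evaluation of the logarithmic integral gives Li(6099) ≈ 811.78. The difference π(x) − Li(x) ≈ -16.78 is typically negative for small/moderate x (Li(x) overestimates), though Littlewood's theorem shows this sign changes infinitely often.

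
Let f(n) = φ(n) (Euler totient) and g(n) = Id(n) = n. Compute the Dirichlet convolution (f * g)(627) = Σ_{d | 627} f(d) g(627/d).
(φ * Id)(627) = 3885

Divisors of 627: [1, 3, 11, 19, 33, 57, 209, 627]. For each d | 627:
  d = 1: φ(1) · Id(627/1) = 1 · 627 = 627
  d = 3: φ(3) · Id(627/3) = 2 · 209 = 418
  d = 11: φ(11) · Id(627/11) = 10 · 57 = 570
  d = 19: φ(19) · Id(627/19) = 18 · 33 = 594
  d = 33: φ(33) · Id(627/33) = 20 · 19 = 380
  d = 57: φ(57) · Id(627/57) = 36 · 11 = 396
  d = 209: φ(209) · Id(627/209) = 180 · 3 = 540
  d = 627: φ(627) · Id(627/627) = 360 · 1 = 360
Summing: (φ * Id)(627) = 627 + 418 + 570 + 594 + 380 + 396 + 540 + 360 = 3885.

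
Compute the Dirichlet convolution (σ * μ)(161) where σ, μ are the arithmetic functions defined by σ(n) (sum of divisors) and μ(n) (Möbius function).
(σ * μ)(161) = 161

Divisors of 161: [1, 7, 23, 161]. For each d | 161:
  d = 1: σ(1) · μ(161/1) = 1 · 1 = 1
  d = 7: σ(7) · μ(161/7) = 8 · -1 = -8
  d = 23: σ(23) · μ(161/23) = 24 · -1 = -24
  d = 161: σ(161) · μ(161/161) = 192 · 1 = 192
Summing: (σ * μ)(161) = 1 + -8 + -24 + 192 = 161.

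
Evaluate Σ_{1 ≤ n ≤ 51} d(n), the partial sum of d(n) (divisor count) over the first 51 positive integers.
Σ_{n ≤ 51} d(n) = 211

Compute d(n) for each 1 ≤ n ≤ 51: d(1) = 1, d(2) = 2, d(3) = 2, d(4) = 3, d(5) = 2, d(6) = 4, d(7) = 2, d(8) = 4, d(9) = 3, d(10) = 4, d(11) = 2, d(12) = 6, d(13) = 2, d(14) = 4, d(15) = 4, d(16) = 5, d(17) = 2, d(18) = 6, d(19) = 2, d(20) = 6, d(21) = 4, d(22) = 4, d(23) = 2, d(24) = 8, d(25) = 3, d(26) = 4, d(27) = 4, d(28) = 6, d(29) = 2, d(30) = 8, d(31) = 2, d(32) = 6, d(33) = 4, d(34) = 4, d(35) = 4, d(36) = 9, d(37) = 2, d(38) = 4, d(39) = 4, d(40) = 8, d(41) = 2, d(42) = 8, d(43) = 2, d(44) = 6, d(45) = 6, d(46) = 4, d(47) = 2, d(48) = 10, d(49) = 3, d(50) = 6, d(51) = 4. Summing all 51 values: 211. (Dirichlet's divisor formula: Σ_{n ≤ x} d(n) = x ln(x) + (2γ − 1) x + O(√x). For x = 51, the asymptotic estimate is ≈ 208.40.)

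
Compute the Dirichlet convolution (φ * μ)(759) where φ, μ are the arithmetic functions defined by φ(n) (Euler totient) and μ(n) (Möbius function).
(φ * μ)(759) = 189

Divisors of 759: [1, 3, 11, 23, 33, 69, 253, 759]. For each d | 759:
  d = 1: φ(1) · μ(759/1) = 1 · -1 = -1
  d = 3: φ(3) · μ(759/3) = 2 · 1 = 2
  d = 11: φ(11) · μ(759/11) = 10 · 1 = 10
  d = 23: φ(23) · μ(759/23) = 22 · 1 = 22
  d = 33: φ(33) · μ(759/33) = 20 · -1 = -20
  d = 69: φ(69) · μ(759/69) = 44 · -1 = -44
  d = 253: φ(253) · μ(759/253) = 220 · -1 = -220
  d = 759: φ(759) · μ(759/759) = 440 · 1 = 440
Summing: (φ * μ)(759) = -1 + 2 + 10 + 22 + -20 + -44 + -220 + 440 = 189.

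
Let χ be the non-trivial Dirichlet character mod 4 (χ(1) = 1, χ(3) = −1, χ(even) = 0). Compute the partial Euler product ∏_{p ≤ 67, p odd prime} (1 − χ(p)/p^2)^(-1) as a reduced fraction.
∏ = 186965264422467473784849459249589/204088016612535111254016000000000

The odd primes p ≤ 67 are [3, 5, 7, 11, 13, 17, 19, 23, 29, 31, 37, 41, 43, 47, 53, 59, 61, 67]. For each, χ(p) = 1 if p ≡ 1 mod 4, χ(p) = −1 if p ≡ 3 mod 4. Taking (1 − χ(p)/p^2)^(-1) = p^2/(p^2 − χ(p)): (1 − (-1)/3^2)^(-1) · (1 − (1)/5^2)^(-1) · (1 − (-1)/7^2)^(-1) · (1 − (-1)/11^2)^(-1) · (1 − (1)/13^2)^(-1) · (1 − (1)/17^2)^(-1) · (1 − (-1)/19^2)^(-1) · (1 − (-1)/23^2)^(-1) · (1 − (1)/29^2)^(-1) · (1 − (-1)/31^2)^(-1) · (1 − (1)/37^2)^(-1) · (1 − (1)/41^2)^(-1) · (1 − (-1)/43^2)^(-1) · (1 − (-1)/47^2)^(-1) · (1 − (1)/53^2)^(-1) · (1 − (-1)/59^2)^(-1) · (1 − (1)/61^2)^(-1) · (1 − (-1)/67^2)^(-1) = 186965264422467473784849459249589/204088016612535111254016000000000.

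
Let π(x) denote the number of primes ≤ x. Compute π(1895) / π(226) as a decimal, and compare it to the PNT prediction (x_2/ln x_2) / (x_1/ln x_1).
π(1895)/π(226) = 290/48 ≈ 6.0417;  PNT prediction ≈ 6.0224.

π(226) = 48 and π(1895) = 290, so π(1895)/π(226) ≈ 6.0417. The PNT-predicted ratio is (1895/ln(1895)) / (226/ln(226)) ≈ 6.0224. The two agree to within a few percent, as expected.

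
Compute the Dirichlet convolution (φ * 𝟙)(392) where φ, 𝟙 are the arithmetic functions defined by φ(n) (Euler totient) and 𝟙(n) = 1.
(φ * 𝟙)(392) = 392

Divisors of 392: [1, 2, 4, 7, 8, 14, 28, 49, 56, 98, 196, 392]. For each d | 392:
  d = 1: φ(1) · 𝟙(392/1) = 1 · 1 = 1
  d = 2: φ(2) · 𝟙(392/2) = 1 · 1 = 1
  d = 4: φ(4) · 𝟙(392/4) = 2 · 1 = 2
  d = 7: φ(7) · 𝟙(392/7) = 6 · 1 = 6
  d = 8: φ(8) · 𝟙(392/8) = 4 · 1 = 4
  d = 14: φ(14) · 𝟙(392/14) = 6 · 1 = 6
  d = 28: φ(28) · 𝟙(392/28) = 12 · 1 = 12
  d = 49: φ(49) · 𝟙(392/49) = 42 · 1 = 42
  d = 56: φ(56) · 𝟙(392/56) = 24 · 1 = 24
  d = 98: φ(98) · 𝟙(392/98) = 42 · 1 = 42
  d = 196: φ(196) · 𝟙(392/196) = 84 · 1 = 84
  d = 392: φ(392) · 𝟙(392/392) = 168 · 1 = 168
Summing: (φ * 𝟙)(392) = 1 + 1 + 2 + 6 + 4 + 6 + 12 + 42 + 24 + 42 + 84 + 168 = 392.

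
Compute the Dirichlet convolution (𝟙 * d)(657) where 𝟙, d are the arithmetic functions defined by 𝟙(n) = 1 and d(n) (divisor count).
(𝟙 * d)(657) = 18

Divisors of 657: [1, 3, 9, 73, 219, 657]. For each d | 657:
  d = 1: 𝟙(1) · d(657/1) = 1 · 6 = 6
  d = 3: 𝟙(3) · d(657/3) = 1 · 4 = 4
  d = 9: 𝟙(9) · d(657/9) = 1 · 2 = 2
  d = 73: 𝟙(73) · d(657/73) = 1 · 3 = 3
  d = 219: 𝟙(219) · d(657/219) = 1 · 2 = 2
  d = 657: 𝟙(657) · d(657/657) = 1 · 1 = 1
Summing: (𝟙 * d)(657) = 6 + 4 + 2 + 3 + 2 + 1 = 18.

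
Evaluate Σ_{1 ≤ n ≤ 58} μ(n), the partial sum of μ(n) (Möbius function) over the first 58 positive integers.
Σ_{n ≤ 58} μ(n) = 0

Compute μ(n) for each 1 ≤ n ≤ 58: μ(1) = 1, μ(2) = -1, μ(3) = -1, μ(4) = 0, μ(5) = -1, μ(6) = 1, μ(7) = -1, μ(8) = 0, μ(9) = 0, μ(10) = 1, μ(11) = -1, μ(12) = 0, μ(13) = -1, μ(14) = 1, μ(15) = 1, μ(16) = 0, μ(17) = -1, μ(18) = 0, μ(19) = -1, μ(20) = 0, μ(21) = 1, μ(22) = 1, μ(23) = -1, μ(24) = 0, μ(25) = 0, μ(26) = 1, μ(27) = 0, μ(28) = 0, μ(29) = -1, μ(30) = -1, μ(31) = -1, μ(32) = 0, μ(33) = 1, μ(34) = 1, μ(35) = 1, μ(36) = 0, μ(37) = -1, μ(38) = 1, μ(39) = 1, μ(40) = 0, μ(41) = -1, μ(42) = -1, μ(43) = -1, μ(44) = 0, μ(45) = 0, μ(46) = 1, μ(47) = -1, μ(48) = 0, μ(49) = 0, μ(50) = 0, μ(51) = 1, μ(52) = 0, μ(53) = -1, μ(54) = 0, μ(55) = 1, μ(56) = 0, μ(57) = 1, μ(58) = 1. Summing all 58 values: 0. (Mertens function M(x) = Σ_{n ≤ x} μ(n); on average M(x) should be small (PNT ⟺ M(x) = o(x)).)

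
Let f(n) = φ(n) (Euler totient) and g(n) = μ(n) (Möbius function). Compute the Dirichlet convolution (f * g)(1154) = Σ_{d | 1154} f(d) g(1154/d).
(φ * μ)(1154) = 0

Divisors of 1154: [1, 2, 577, 1154]. For each d | 1154:
  d = 1: φ(1) · μ(1154/1) = 1 · 1 = 1
  d = 2: φ(2) · μ(1154/2) = 1 · -1 = -1
  d = 577: φ(577) · μ(1154/577) = 576 · -1 = -576
  d = 1154: φ(1154) · μ(1154/1154) = 576 · 1 = 576
Summing: (φ * μ)(1154) = 1 + -1 + -576 + 576 = 0.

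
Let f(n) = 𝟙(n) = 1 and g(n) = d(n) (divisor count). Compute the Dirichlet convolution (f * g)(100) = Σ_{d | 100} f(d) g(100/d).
(𝟙 * d)(100) = 36

Divisors of 100: [1, 2, 4, 5, 10, 20, 25, 50, 100]. For each d | 100:
  d = 1: 𝟙(1) · d(100/1) = 1 · 9 = 9
  d = 2: 𝟙(2) · d(100/2) = 1 · 6 = 6
  d = 4: 𝟙(4) · d(100/4) = 1 · 3 = 3
  d = 5: 𝟙(5) · d(100/5) = 1 · 6 = 6
  d = 10: 𝟙(10) · d(100/10) = 1 · 4 = 4
  d = 20: 𝟙(20) · d(100/20) = 1 · 2 = 2
  d = 25: 𝟙(25) · d(100/25) = 1 · 3 = 3
  d = 50: 𝟙(50) · d(100/50) = 1 · 2 = 2
  d = 100: 𝟙(100) · d(100/100) = 1 · 1 = 1
Summing: (𝟙 * d)(100) = 9 + 6 + 3 + 6 + 4 + 2 + 3 + 2 + 1 = 36.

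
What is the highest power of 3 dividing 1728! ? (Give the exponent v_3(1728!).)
v_3(1728!) = 862

Legendre's formula: v_p(n!) = Σ_{k ≥ 1} ⌊n / p^k⌋. For p = 3, n = 1728, the terms are:
  ⌊1728/3^1⌋ = ⌊1728/3⌋ = 576
  ⌊1728/3^2⌋ = ⌊1728/9⌋ = 192
  ⌊1728/3^3⌋ = ⌊1728/27⌋ = 64
  ⌊1728/3^4⌋ = ⌊1728/81⌋ = 21
  ⌊1728/3^5⌋ = ⌊1728/243⌋ = 7
  ⌊1728/3^6⌋ = ⌊1728/729⌋ = 2
(the next term ⌊1728/3^7⌋ = 0, terminating the sum). Summing: v_3(1728!) = 576 + 192 + 64 + 21 + 7 + 2 = 862.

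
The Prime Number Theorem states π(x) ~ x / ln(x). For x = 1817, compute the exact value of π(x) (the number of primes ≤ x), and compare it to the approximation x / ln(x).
π(1817) = 280;  x/ln(x) ≈ 242.11;  relative error ≈ 13.53%.

Directly count primes up to 1817: π(1817) = 280. The PNT approximation gives 1817/ln(1817) ≈ 1817/7.50494 ≈ 242.11. Relative error (π(x) − x/ln(x)) / π(x) ≈ 13.53%; the approximation is known to undercount slightly (Li(x) is a better estimate).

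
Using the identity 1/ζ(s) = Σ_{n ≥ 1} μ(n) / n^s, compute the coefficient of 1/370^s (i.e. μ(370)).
μ(370) = -1

Factor n = 370 = 2 · 5 · 37. μ(n) = 0 if any exponent ≥ 2 (not squarefree); otherwise μ(n) = (−1)^{ω(n)} where ω(n) is the number of distinct prime factors. Applying: μ(370) = -1.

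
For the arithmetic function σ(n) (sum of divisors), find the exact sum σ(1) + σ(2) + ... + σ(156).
Σ_{n ≤ 156} σ(n) = 20162

Compute σ(n) for each 1 ≤ n ≤ 156: σ(1) = 1, σ(2) = 3, σ(3) = 4, σ(4) = 7, σ(5) = 6, σ(6) = 12, σ(7) = 8, σ(8) = 15, σ(9) = 13, σ(10) = 18, σ(11) = 12, σ(12) = 28, σ(13) = 14, σ(14) = 24, σ(15) = 24, σ(16) = 31, σ(17) = 18, σ(18) = 39, σ(19) = 20, σ(20) = 42, σ(21) = 32, σ(22) = 36, σ(23) = 24, σ(24) = 60, σ(25) = 31, σ(26) = 42, σ(27) = 40, σ(28) = 56, σ(29) = 30, σ(30) = 72, σ(31) = 32, σ(32) = 63, σ(33) = 48, σ(34) = 54, σ(35) = 48, σ(36) = 91, σ(37) = 38, σ(38) = 60, σ(39) = 56, σ(40) = 90, σ(41) = 42, σ(42) = 96, σ(43) = 44, σ(44) = 84, σ(45) = 78, σ(46) = 72, σ(47) = 48, σ(48) = 124, σ(49) = 57, σ(50) = 93, σ(51) = 72, σ(52) = 98, σ(53) = 54, σ(54) = 120, σ(55) = 72, σ(56) = 120, σ(57) = 80, σ(58) = 90, σ(59) = 60, σ(60) = 168, σ(61) = 62, σ(62) = 96, σ(63) = 104, σ(64) = 127, σ(65) = 84, σ(66) = 144, σ(67) = 68, σ(68) = 126, σ(69) = 96, σ(70) = 144, σ(71) = 72, σ(72) = 195, σ(73) = 74, σ(74) = 114, σ(75) = 124, σ(76) = 140, σ(77) = 96, σ(78) = 168, σ(79) = 80, σ(80) = 186, σ(81) = 121, σ(82) = 126, σ(83) = 84, σ(84) = 224, σ(85) = 108, σ(86) = 132, σ(87) = 120, σ(88) = 180, σ(89) = 90, σ(90) = 234, σ(91) = 112, σ(92) = 168, σ(93) = 128, σ(94) = 144, σ(95) = 120, σ(96) = 252, σ(97) = 98, σ(98) = 171, σ(99) = 156, σ(100) = 217, σ(101) = 102, σ(102) = 216, σ(103) = 104, σ(104) = 210, σ(105) = 192, σ(106) = 162, σ(107) = 108, σ(108) = 280, σ(109) = 110, σ(110) = 216, σ(111) = 152, σ(112) = 248, σ(113) = 114, σ(114) = 240, σ(115) = 144, σ(116) = 210, σ(117) = 182, σ(118) = 180, σ(119) = 144, σ(120) = 360, σ(121) = 133, σ(122) = 186, σ(123) = 168, σ(124) = 224, σ(125) = 156, σ(126) = 312, σ(127) = 128, σ(128) = 255, σ(129) = 176, σ(130) = 252, σ(131) = 132, σ(132) = 336, σ(133) = 160, σ(134) = 204, σ(135) = 240, σ(136) = 270, σ(137) = 138, σ(138) = 288, σ(139) = 140, σ(140) = 336, σ(141) = 192, σ(142) = 216, σ(143) = 168, σ(144) = 403, σ(145) = 180, σ(146) = 222, σ(147) = 228, σ(148) = 266, σ(149) = 150, σ(150) = 372, σ(151) = 152, σ(152) = 300, σ(153) = 234, σ(154) = 288, σ(155) = 192, σ(156) = 392. Summing all 156 values: 20162. (Average order: Σ_{n ≤ x} σ(n) ~ (π²/12) x². For x = 156, (π²/12)·156² ≈ 20015.56.)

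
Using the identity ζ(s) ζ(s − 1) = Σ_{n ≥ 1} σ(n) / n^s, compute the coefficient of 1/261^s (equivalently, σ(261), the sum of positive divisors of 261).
σ(261) = 390

In the product (Σ m^0/m^s)(Σ k / k^s) = Σ (Σ_{d | n} d) / n^s, the coefficient of 1/n^s is σ(n) = Σ_{d | n} d. For n = 261, divisors are [1, 3, 9, 29, 87, 261]; summing: σ(261) = 390.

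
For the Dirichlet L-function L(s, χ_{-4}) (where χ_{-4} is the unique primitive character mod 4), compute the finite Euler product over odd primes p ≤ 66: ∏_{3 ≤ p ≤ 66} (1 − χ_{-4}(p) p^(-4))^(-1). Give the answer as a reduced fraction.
∏ = 81934214988902113115031508050672702841756592198516788686922065253543/82850154482442028729801746725895742819441886414557775886809038848000

The odd primes p ≤ 66 are [3, 5, 7, 11, 13, 17, 19, 23, 29, 31, 37, 41, 43, 47, 53, 59, 61]. For each, χ(p) = 1 if p ≡ 1 mod 4, χ(p) = −1 if p ≡ 3 mod 4. Taking (1 − χ(p)/p^4)^(-1) = p^4/(p^4 − χ(p)): (1 − (-1)/3^4)^(-1) · (1 − (1)/5^4)^(-1) · (1 − (-1)/7^4)^(-1) · (1 − (-1)/11^4)^(-1) · (1 − (1)/13^4)^(-1) · (1 − (1)/17^4)^(-1) · (1 − (-1)/19^4)^(-1) · (1 − (-1)/23^4)^(-1) · (1 − (1)/29^4)^(-1) · (1 − (-1)/31^4)^(-1) · (1 − (1)/37^4)^(-1) · (1 − (1)/41^4)^(-1) · (1 − (-1)/43^4)^(-1) · (1 − (-1)/47^4)^(-1) · (1 − (1)/53^4)^(-1) · (1 − (-1)/59^4)^(-1) · (1 − (1)/61^4)^(-1) = 81934214988902113115031508050672702841756592198516788686922065253543/82850154482442028729801746725895742819441886414557775886809038848000.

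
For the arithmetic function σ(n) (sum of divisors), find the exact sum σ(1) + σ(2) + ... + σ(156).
Σ_{n ≤ 156} σ(n) = 20162

Compute σ(n) for each 1 ≤ n ≤ 156: σ(1) = 1, σ(2) = 3, σ(3) = 4, σ(4) = 7, σ(5) = 6, σ(6) = 12, σ(7) = 8, σ(8) = 15, σ(9) = 13, σ(10) = 18, σ(11) = 12, σ(12) = 28, σ(13) = 14, σ(14) = 24, σ(15) = 24, σ(16) = 31, σ(17) = 18, σ(18) = 39, σ(19) = 20, σ(20) = 42, σ(21) = 32, σ(22) = 36, σ(23) = 24, σ(24) = 60, σ(25) = 31, σ(26) = 42, σ(27) = 40, σ(28) = 56, σ(29) = 30, σ(30) = 72, σ(31) = 32, σ(32) = 63, σ(33) = 48, σ(34) = 54, σ(35) = 48, σ(36) = 91, σ(37) = 38, σ(38) = 60, σ(39) = 56, σ(40) = 90, σ(41) = 42, σ(42) = 96, σ(43) = 44, σ(44) = 84, σ(45) = 78, σ(46) = 72, σ(47) = 48, σ(48) = 124, σ(49) = 57, σ(50) = 93, σ(51) = 72, σ(52) = 98, σ(53) = 54, σ(54) = 120, σ(55) = 72, σ(56) = 120, σ(57) = 80, σ(58) = 90, σ(59) = 60, σ(60) = 168, σ(61) = 62, σ(62) = 96, σ(63) = 104, σ(64) = 127, σ(65) = 84, σ(66) = 144, σ(67) = 68, σ(68) = 126, σ(69) = 96, σ(70) = 144, σ(71) = 72, σ(72) = 195, σ(73) = 74, σ(74) = 114, σ(75) = 124, σ(76) = 140, σ(77) = 96, σ(78) = 168, σ(79) = 80, σ(80) = 186, σ(81) = 121, σ(82) = 126, σ(83) = 84, σ(84) = 224, σ(85) = 108, σ(86) = 132, σ(87) = 120, σ(88) = 180, σ(89) = 90, σ(90) = 234, σ(91) = 112, σ(92) = 168, σ(93) = 128, σ(94) = 144, σ(95) = 120, σ(96) = 252, σ(97) = 98, σ(98) = 171, σ(99) = 156, σ(100) = 217, σ(101) = 102, σ(102) = 216, σ(103) = 104, σ(104) = 210, σ(105) = 192, σ(106) = 162, σ(107) = 108, σ(108) = 280, σ(109) = 110, σ(110) = 216, σ(111) = 152, σ(112) = 248, σ(113) = 114, σ(114) = 240, σ(115) = 144, σ(116) = 210, σ(117) = 182, σ(118) = 180, σ(119) = 144, σ(120) = 360, σ(121) = 133, σ(122) = 186, σ(123) = 168, σ(124) = 224, σ(125) = 156, σ(126) = 312, σ(127) = 128, σ(128) = 255, σ(129) = 176, σ(130) = 252, σ(131) = 132, σ(132) = 336, σ(133) = 160, σ(134) = 204, σ(135) = 240, σ(136) = 270, σ(137) = 138, σ(138) = 288, σ(139) = 140, σ(140) = 336, σ(141) = 192, σ(142) = 216, σ(143) = 168, σ(144) = 403, σ(145) = 180, σ(146) = 222, σ(147) = 228, σ(148) = 266, σ(149) = 150, σ(150) = 372, σ(151) = 152, σ(152) = 300, σ(153) = 234, σ(154) = 288, σ(155) = 192, σ(156) = 392. Summing all 156 values: 20162. (Average order: Σ_{n ≤ x} σ(n) ~ (π²/12) x². For x = 156, (π²/12)·156² ≈ 20015.56.)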